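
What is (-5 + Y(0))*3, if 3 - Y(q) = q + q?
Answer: -6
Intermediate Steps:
Y(q) = 3 - 2*q (Y(q) = 3 - (q + q) = 3 - 2*q)
(-5 + Y(0))*3 = (-5 + (3 - 2*0))*3 = (-5 + (3 + 0))*3 = (-5 + 3)*3 = -2*3 = -6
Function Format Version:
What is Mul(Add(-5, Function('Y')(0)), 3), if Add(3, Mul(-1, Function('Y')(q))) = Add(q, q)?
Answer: -6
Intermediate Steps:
Function('Y')(q) = Add(3, Mul(-2, q)) (Function('Y')(q) = Add(3, Mul(-1, Add(q, q))) = Add(3, Mul(-1, Mul(2, q))) = Add(3, Mul(-2, q)))
Mul(Add(-5, Function('Y')(0)), 3) = Mul(Add(-5, Add(3, Mul(-2, 0))), 3) = Mul(Add(-5, Add(3, 0)), 3) = Mul(Add(-5, 3), 3) = Mul(-2, 3) = -6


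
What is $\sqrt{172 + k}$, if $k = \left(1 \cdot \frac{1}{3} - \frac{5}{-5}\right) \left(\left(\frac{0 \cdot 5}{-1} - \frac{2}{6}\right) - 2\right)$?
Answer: $\frac{4 \sqrt{95}}{3} \approx 12.996$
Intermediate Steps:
$k = - \frac{28}{9}$ ($k = \left(1 \cdot \frac{1}{3} - -1\right) \left(\left(0 \left(-1\right) - \frac{1}{3}\right) - 2\right) = \left(\frac{1}{3} + 1\right) \left(\left(0 - \frac{1}{3}\right) - 2\right) = \frac{4 \left(- \frac{1}{3} - 2\right)}{3} = \frac{4}{3} \left(- \frac{7}{3}\right) = - \frac{28}{9} \approx -3.1111$)
$\sqrt{172 + k} = \sqrt{172 - \frac{28}{9}} = \sqrt{\frac{1520}{9}} = \frac{4 \sqrt{95}}{3}$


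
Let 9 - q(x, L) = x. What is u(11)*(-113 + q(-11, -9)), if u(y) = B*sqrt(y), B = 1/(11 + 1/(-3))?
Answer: -279*sqrt(11)/32 ≈ -28.917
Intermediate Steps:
q(x, L) = 9 - x
B = 3/32 (B = 1/(11 + 1*(-1/3)) = 1/(11 - 1/3) = 1/(32/3) = 3/32 ≈ 0.093750)
u(y) = 3*sqrt(y)/32
u(11)*(-113 + q(-11, -9)) = (3*sqrt(11)/32)*(-113 + (9 - 1*(-11))) = (3*sqrt(11)/32)*(-113 + (9 + 11)) = (3*sqrt(11)/32)*(-113 + 20) = (3*sqrt(11)/32)*(-93) = -279*sqrt(11)/32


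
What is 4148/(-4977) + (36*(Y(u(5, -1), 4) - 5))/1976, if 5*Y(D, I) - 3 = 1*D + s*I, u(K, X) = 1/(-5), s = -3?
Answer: -3099337/3235050 ≈ -0.95805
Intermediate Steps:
u(K, X) = -⅕
Y(D, I) = ⅗ - 3*I/5 + D/5 (Y(D, I) = ⅗ + (1*D - 3*I)/5 = ⅗ + (D - 3*I)/5 = ⅗ + (-3*I/5 + D/5) = ⅗ - 3*I/5 + D/5)
4148/(-4977) + (36*(Y(u(5, -1), 4) - 5))/1976 = 4148/(-4977) + (36*((⅗ - ⅗*4 + (⅕)*(-⅕)) - 5))/1976 = 4148*(-1/4977) + (36*((⅗ - 12/5 - 1/25) - 5))*(1/1976) = -4148/4977 + (36*(-46/25 - 5))*(1/1976) = -4148/4977 + (36*(-171/25))*(1/1976) = -4148/4977 - 6156/25*1/1976 = -4148/4977 - 81/650 = -3099337/3235050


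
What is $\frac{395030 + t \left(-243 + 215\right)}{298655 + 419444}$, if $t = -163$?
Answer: $\frac{399594}{718099} \approx 0.55646$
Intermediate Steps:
$\frac{395030 + t \left(-243 + 215\right)}{298655 + 419444} = \frac{395030 - 163 \left(-243 + 215\right)}{298655 + 419444} = \frac{395030 - -4564}{718099} = \left(395030 + 4564\right) \frac{1}{718099} = 399594 \cdot \frac{1}{718099} = \frac{399594}{718099}$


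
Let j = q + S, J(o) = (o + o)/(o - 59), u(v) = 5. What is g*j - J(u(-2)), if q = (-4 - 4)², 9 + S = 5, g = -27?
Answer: -43735/27 ≈ -1619.8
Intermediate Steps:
S = -4 (S = -9 + 5 = -4)
J(o) = 2*o/(-59 + o) (J(o) = (2*o)/(-59 + o) = 2*o/(-59 + o))
q = 64 (q = (-8)² = 64)
j = 60 (j = 64 - 4 = 60)
g*j - J(u(-2)) = -27*60 - 2*5/(-59 + 5) = -1620 - 2*5/(-54) = -1620 - 2*5*(-1)/54 = -1620 - 1*(-5/27) = -1620 + 5/27 = -43735/27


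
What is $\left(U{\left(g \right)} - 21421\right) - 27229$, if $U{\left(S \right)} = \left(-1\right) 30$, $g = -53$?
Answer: $-48680$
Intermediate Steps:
$U{\left(S \right)} = -30$
$\left(U{\left(g \right)} - 21421\right) - 27229 = \left(-30 - 21421\right) - 27229 = -21451 - 27229 = -48680$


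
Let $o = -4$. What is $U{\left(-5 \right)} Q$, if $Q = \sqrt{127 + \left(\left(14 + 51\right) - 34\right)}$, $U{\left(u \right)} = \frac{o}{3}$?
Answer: $- \frac{4 \sqrt{158}}{3} \approx -16.76$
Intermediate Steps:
$U{\left(u \right)} = - \frac{4}{3}$ ($U{\left(u \right)} = \frac{1}{3} \left(-4\right) = - \frac{4}{3}$)
$Q = \sqrt{158}$ ($Q = \sqrt{127 + \left(65 - 34\right)} = \sqrt{127 + 31} = \sqrt{158} \approx 12.57$)
$U{\left(-5 \right)} Q = - \frac{4 \sqrt{158}}{3}$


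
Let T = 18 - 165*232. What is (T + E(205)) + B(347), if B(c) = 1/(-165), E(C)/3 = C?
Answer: -6211756/165 ≈ -37647.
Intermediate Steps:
E(C) = 3*C
T = -38262 (T = 18 - 38280 = -38262)
B(c) = -1/165
(T + E(205)) + B(347) = (-38262 + 3*205) - 1/165 = (-38262 + 615) - 1/165 = -37647 - 1/165 = -6211756/165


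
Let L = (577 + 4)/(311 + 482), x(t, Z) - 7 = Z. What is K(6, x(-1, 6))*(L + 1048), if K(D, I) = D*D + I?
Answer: 40750605/793 ≈ 51388.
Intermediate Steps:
x(t, Z) = 7 + Z
K(D, I) = I + D² (K(D, I) = D² + I = I + D²)
L = 581/793 ≈ 0.73266
K(6, x(-1, 6))*(L + 1048) = ((7 + 6) + 6²)*(581/793 + 1048) = (13 + 36)*(831645/793) = 49*(831645/793) = 40750605/793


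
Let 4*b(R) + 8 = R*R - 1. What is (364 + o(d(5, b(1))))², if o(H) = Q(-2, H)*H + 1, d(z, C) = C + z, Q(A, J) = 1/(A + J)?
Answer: 135424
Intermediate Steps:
b(R) = -9/4 + R²/4 (b(R) = -2 + (R*R - 1)/4 = -2 + (R² - 1)/4 = -2 + (-1 + R²)/4 = -2 + (-¼ + R²/4) = -9/4 + R²/4)
o(H) = 1 + H/(-2 + H) (o(H) = H/(-2 + H) + 1 = 1 + H/(-2 + H))
(364 + o(d(5, b(1))))² = (364 + 2*(-1 + ((-9/4 + (¼)*1²) + 5))/(-2 + ((-9/4 + (¼)*1²) + 5)))² = (364 + 2*(-1 + ((-9/4 + (¼)*1) + 5))/(-2 + ((-9/4 + (¼)*1) + 5)))² = (364 + 2*(-1 + ((-9/4 + ¼) + 5))/(-2 + ((-9/4 + ¼) + 5)))² = (364 + 2*(-1 + (-2 + 5))/(-2 + (-2 + 5)))² = (364 + 2*(-1 + 3)/(-2 + 3))² = (364 + 2*2/1)² = (364 + 2*1*2)² = (364 + 4)² = 368² = 135424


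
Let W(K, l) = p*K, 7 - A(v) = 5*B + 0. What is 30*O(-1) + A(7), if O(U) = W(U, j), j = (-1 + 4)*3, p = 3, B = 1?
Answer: -88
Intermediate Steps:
A(v) = 2 (A(v) = 7 - (5*1 + 0) = 7 - (5 + 0) = 7 - 1*5 = 7 - 5 = 2)
j = 9 (j = 3*3 = 9)
W(K, l) = 3*K
O(U) = 3*U
30*O(-1) + A(7) = 30*(3*(-1)) + 2 = 30*(-3) + 2 = -90 + 2 = -88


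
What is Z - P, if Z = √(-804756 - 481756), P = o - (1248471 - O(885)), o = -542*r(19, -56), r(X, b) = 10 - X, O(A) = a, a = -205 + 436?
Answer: 1243362 + 4*I*√80407 ≈ 1.2434e+6 + 1134.2*I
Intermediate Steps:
a = 231
O(A) = 231
o = 4878 (o = -542*(10 - 1*19) = -542*(10 - 19) = -542*(-9) = 4878)
P = -1243362 (P = 4878 - (1248471 - 1*231) = 4878 - (1248471 - 231) = 4878 - 1*1248240 = 4878 - 1248240 = -1243362)
Z = 4*I*√80407 (Z = √(-1286512) = 4*I*√80407 ≈ 1134.2*I)
Z - P = 4*I*√80407 - 1*(-1243362) = 4*I*√80407 + 1243362 = 1243362 + 4*I*√80407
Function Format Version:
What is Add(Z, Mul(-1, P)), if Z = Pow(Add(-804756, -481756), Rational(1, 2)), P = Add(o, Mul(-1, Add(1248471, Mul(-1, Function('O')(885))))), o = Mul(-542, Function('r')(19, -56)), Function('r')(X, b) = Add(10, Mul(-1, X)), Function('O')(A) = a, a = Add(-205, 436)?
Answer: Add(1243362, Mul(4, I, Pow(80407, Rational(1, 2)))) ≈ Add(1.2434e+6, Mul(1134.2, I))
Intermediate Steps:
a = 231
Function('O')(A) = 231
o = 4878 (o = Mul(-542, Add(10, Mul(-1, 19))) = Mul(-542, Add(10, -19)) = Mul(-542, -9) = 4878)
P = -1243362 (P = Add(4878, Mul(-1, Add(1248471, Mul(-1, 231)))) = Add(4878, Mul(-1, Add(1248471, -231))) = Add(4878, Mul(-1, 1248240)) = Add(4878, -1248240) = -1243362)
Z = Mul(4, I, Pow(80407, Rational(1, 2))) (Z = Pow(-1286512, Rational(1, 2)) = Mul(4, I, Pow(80407, Rational(1, 2))) ≈ Mul(1134.2, I))
Add(Z, Mul(-1, P)) = Add(Mul(4, I, Pow(80407, Rational(1, 2))), Mul(-1, -1243362)) = Add(Mul(4, I, Pow(80407, Rational(1, 2))), 1243362) = Add(1243362, Mul(4, I, Pow(80407, Rational(1, 2))))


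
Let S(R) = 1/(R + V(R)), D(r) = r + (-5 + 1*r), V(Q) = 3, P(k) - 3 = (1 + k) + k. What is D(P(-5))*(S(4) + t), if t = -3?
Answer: 340/7 ≈ 48.571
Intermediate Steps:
P(k) = 4 + 2*k (P(k) = 3 + ((1 + k) + k) = 3 + (1 + 2*k) = 4 + 2*k)
D(r) = -5 + 2*r (D(r) = r + (-5 + r) = -5 + 2*r)
S(R) = 1/(3 + R) (S(R) = 1/(R + 3) = 1/(3 + R))
D(P(-5))*(S(4) + t) = (-5 + 2*(4 + 2*(-5)))*(1/(3 + 4) - 3) = (-5 + 2*(4 - 10))*(1/7 - 3) = (-5 + 2*(-6))*(⅐ - 3) = (-5 - 12)*(-20/7) = -17*(-20/7) = 340/7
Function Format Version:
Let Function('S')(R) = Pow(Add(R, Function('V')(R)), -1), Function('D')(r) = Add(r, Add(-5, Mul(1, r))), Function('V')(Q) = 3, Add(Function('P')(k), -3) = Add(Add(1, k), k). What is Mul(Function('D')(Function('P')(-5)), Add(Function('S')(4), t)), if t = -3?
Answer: Rational(340, 7) ≈ 48.571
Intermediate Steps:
Function('P')(k) = Add(4, Mul(2, k)) (Function('P')(k) = Add(3, Add(Add(1, k), k)) = Add(3, Add(1, Mul(2, k))) = Add(4, Mul(2, k)))
Function('D')(r) = Add(-5, Mul(2, r)) (Function('D')(r) = Add(r, Add(-5, r)) = Add(-5, Mul(2, r)))
Function('S')(R) = Pow(Add(3, R), -1) (Function('S')(R) = Pow(Add(R, 3), -1) = Pow(Add(3, R), -1))
Mul(Function('D')(Function('P')(-5)), Add(Function('S')(4), t)) = Mul(Add(-5, Mul(2, Add(4, Mul(2, -5)))), Add(Pow(Add(3, 4), -1), -3)) = Mul(Add(-5, Mul(2, Add(4, -10))), Add(Pow(7, -1), -3)) = Mul(Add(-5, Mul(2, -6)), Add(Rational(1, 7), -3)) = Mul(Add(-5, -12), Rational(-20, 7)) = Mul(-17, Rational(-20, 7)) = Rational(340, 7)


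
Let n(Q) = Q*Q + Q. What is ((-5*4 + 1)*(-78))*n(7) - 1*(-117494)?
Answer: 200486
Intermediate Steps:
n(Q) = Q + Q² (n(Q) = Q² + Q = Q + Q²)
((-5*4 + 1)*(-78))*n(7) - 1*(-117494) = ((-5*4 + 1)*(-78))*(7*(1 + 7)) - 1*(-117494) = ((-20 + 1)*(-78))*(7*8) + 117494 = -19*(-78)*56 + 117494 = 1482*56 + 117494 = 82992 + 117494 = 200486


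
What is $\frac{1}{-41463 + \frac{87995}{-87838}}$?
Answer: $- \frac{87838}{3642114989} \approx -2.4117 \cdot 10^{-5}$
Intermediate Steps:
$\frac{1}{-41463 + \frac{87995}{-87838}} = \frac{1}{-41463 + 87995 \left(- \frac{1}{87838}\right)} = \frac{1}{-41463 - \frac{87995}{87838}} = \frac{1}{- \frac{3642114989}{87838}} = - \frac{87838}{3642114989}$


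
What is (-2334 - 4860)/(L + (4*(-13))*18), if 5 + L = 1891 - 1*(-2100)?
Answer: -3597/1525 ≈ -2.3587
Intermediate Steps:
L = 3986 (L = -5 + (1891 - 1*(-2100)) = -5 + (1891 + 2100) = -5 + 3991 = 3986)
(-2334 - 4860)/(L + (4*(-13))*18) = (-2334 - 4860)/(3986 + (4*(-13))*18) = -7194/(3986 - 52*18) = -7194/(3986 - 936) = -7194/3050 = -7194*1/3050 = -3597/1525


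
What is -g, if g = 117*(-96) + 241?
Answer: 10991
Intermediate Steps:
g = -10991 (g = -11232 + 241 = -10991)
-g = -1*(-10991) = 10991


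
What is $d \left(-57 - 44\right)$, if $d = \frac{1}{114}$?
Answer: $- \frac{101}{114} \approx -0.88597$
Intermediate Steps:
$d = \frac{1}{114} \approx 0.0087719$
$d \left(-57 - 44\right) = \frac{-57 - 44}{114} = \frac{1}{114} \left(-101\right) = - \frac{101}{114}$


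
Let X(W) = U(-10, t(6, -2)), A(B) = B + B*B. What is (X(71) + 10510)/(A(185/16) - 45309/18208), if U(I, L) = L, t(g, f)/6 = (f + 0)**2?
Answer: 1534424576/20795793 ≈ 73.785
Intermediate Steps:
A(B) = B + B**2
t(g, f) = 6*f**2 (t(g, f) = 6*(f + 0)**2 = 6*f**2)
X(W) = 24 (X(W) = 6*(-2)**2 = 6*4 = 24)
(X(71) + 10510)/(A(185/16) - 45309/18208) = (24 + 10510)/((185/16)*(1 + 185/16) - 45309/18208) = 10534/((185*(1/16))*(1 + 185*(1/16)) - 45309*1/18208) = 10534/(185*(1 + 185/16)/16 - 45309/18208) = 10534/((185/16)*(201/16) - 45309/18208) = 10534/(37185/256 - 45309/18208) = 10534/(20795793/145664) = 10534*(145664/20795793) = 1534424576/20795793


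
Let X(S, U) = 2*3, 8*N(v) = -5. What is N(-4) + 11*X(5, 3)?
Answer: 523/8 ≈ 65.375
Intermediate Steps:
N(v) = -5/8 (N(v) = (⅛)*(-5) = -5/8)
X(S, U) = 6
N(-4) + 11*X(5, 3) = -5/8 + 11*6 = -5/8 + 66 = 523/8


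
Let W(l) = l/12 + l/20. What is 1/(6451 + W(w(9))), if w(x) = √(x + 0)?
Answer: 5/32257 ≈ 0.00015501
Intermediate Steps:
w(x) = √x
W(l) = 2*l/15 (W(l) = l*(1/12) + l*(1/20) = l/12 + l/20 = 2*l/15)
1/(6451 + W(w(9))) = 1/(6451 + 2*√9/15) = 1/(6451 + (2/15)*3) = 1/(6451 + ⅖) = 1/(32257/5) = 5/32257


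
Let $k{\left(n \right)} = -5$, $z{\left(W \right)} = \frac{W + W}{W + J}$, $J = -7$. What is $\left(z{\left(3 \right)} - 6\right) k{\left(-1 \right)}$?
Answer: $\frac{75}{2} \approx 37.5$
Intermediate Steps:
$z{\left(W \right)} = \frac{2 W}{-7 + W}$ ($z{\left(W \right)} = \frac{W + W}{W - 7} = \frac{2 W}{-7 + W}$)
$\left(z{\left(3 \right)} - 6\right) k{\left(-1 \right)} = \left(2 \cdot 3 \frac{1}{-7 + 3} - 6\right) \left(-5\right) = \left(2 \cdot 3 \frac{1}{-4} - 6\right) \left(-5\right) = \left(2 \cdot 3 \left(- \frac{1}{4}\right) - 6\right) \left(-5\right) = \left(- \frac{3}{2} - 6\right) \left(-5\right) = \left(- \frac{15}{2}\right) \left(-5\right) = \frac{75}{2}$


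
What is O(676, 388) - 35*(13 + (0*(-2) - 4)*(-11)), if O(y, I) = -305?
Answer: -2300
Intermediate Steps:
O(676, 388) - 35*(13 + (0*(-2) - 4)*(-11)) = -305 - 35*(13 + (0*(-2) - 4)*(-11)) = -305 - 35*(13 + (0 - 4)*(-11)) = -305 - 35*(13 - 4*(-11)) = -305 - 35*(13 + 44) = -305 - 35*57 = -305 - 1995 = -2300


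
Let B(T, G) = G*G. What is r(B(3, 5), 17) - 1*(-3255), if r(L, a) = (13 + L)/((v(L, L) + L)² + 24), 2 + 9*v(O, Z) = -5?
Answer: 80510709/24734 ≈ 3255.1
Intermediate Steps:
B(T, G) = G²
v(O, Z) = -7/9 (v(O, Z) = -2/9 + (⅑)*(-5) = -2/9 - 5/9 = -7/9)
r(L, a) = (13 + L)/(24 + (-7/9 + L)²) (r(L, a) = (13 + L)/((-7/9 + L)² + 24) = (13 + L)/(24 + (-7/9 + L)²))
r(B(3, 5), 17) - 1*(-3255) = 81*(13 + 5²)/(1944 + (-7 + 9*5²)²) - 1*(-3255) = 81*(13 + 25)/(1944 + (-7 + 9*25)²) + 3255 = 81*38/(1944 + (-7 + 225)²) + 3255 = 81*38/(1944 + 218²) + 3255 = 81*38/(1944 + 47524) + 3255 = 81*38/49468 + 3255 = 81*(1/49468)*38 + 3255 = 1539/24734 + 3255 = 80510709/24734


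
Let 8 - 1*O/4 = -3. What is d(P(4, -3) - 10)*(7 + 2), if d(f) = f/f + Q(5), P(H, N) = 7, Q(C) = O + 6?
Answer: 459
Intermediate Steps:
O = 44 (O = 32 - 4*(-3) = 32 + 12 = 44)
Q(C) = 50 (Q(C) = 44 + 6 = 50)
d(f) = 51 (d(f) = f/f + 50 = 1 + 50 = 51)
d(P(4, -3) - 10)*(7 + 2) = 51*(7 + 2) = 51*9 = 459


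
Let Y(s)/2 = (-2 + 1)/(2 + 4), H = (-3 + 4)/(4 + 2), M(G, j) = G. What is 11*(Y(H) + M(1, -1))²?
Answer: 44/9 ≈ 4.8889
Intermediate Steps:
H = ⅙ (H = 1/6 = 1*(⅙) = ⅙ ≈ 0.16667)
Y(s) = -⅓ (Y(s) = 2*((-2 + 1)/(2 + 4)) = 2*(-1/6) = 2*(-1*⅙) = 2*(-⅙) = -⅓)
11*(Y(H) + M(1, -1))² = 11*(-⅓ + 1)² = 11*(⅔)² = 11*(4/9) = 44/9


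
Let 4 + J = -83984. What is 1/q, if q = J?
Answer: -1/83988 ≈ -1.1906e-5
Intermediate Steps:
J = -83988 (J = -4 - 83984 = -83988)
q = -83988
1/q = 1/(-83988) = -1/83988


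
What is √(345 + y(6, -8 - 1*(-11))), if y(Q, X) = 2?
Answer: √347 ≈ 18.628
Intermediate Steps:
√(345 + y(6, -8 - 1*(-11))) = √(345 + 2) = √347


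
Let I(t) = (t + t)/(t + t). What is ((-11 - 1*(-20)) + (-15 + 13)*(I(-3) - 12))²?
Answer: 961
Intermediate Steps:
I(t) = 1 (I(t) = (2*t)/((2*t)) = (2*t)*(1/(2*t)) = 1)
((-11 - 1*(-20)) + (-15 + 13)*(I(-3) - 12))² = ((-11 - 1*(-20)) + (-15 + 13)*(1 - 12))² = ((-11 + 20) - 2*(-11))² = (9 + 22)² = 31² = 961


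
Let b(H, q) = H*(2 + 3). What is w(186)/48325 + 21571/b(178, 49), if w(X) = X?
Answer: 208516823/8601850 ≈ 24.241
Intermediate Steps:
b(H, q) = 5*H (b(H, q) = H*5 = 5*H)
w(186)/48325 + 21571/b(178, 49) = 186/48325 + 21571/((5*178)) = 186*(1/48325) + 21571/890 = 186/48325 + 21571*(1/890) = 186/48325 + 21571/890 = 208516823/8601850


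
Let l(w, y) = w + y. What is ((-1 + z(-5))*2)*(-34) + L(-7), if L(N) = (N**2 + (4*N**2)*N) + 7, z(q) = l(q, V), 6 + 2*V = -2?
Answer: -636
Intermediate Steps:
V = -4 (V = -3 + (1/2)*(-2) = -3 - 1 = -4)
z(q) = -4 + q (z(q) = q - 4 = -4 + q)
L(N) = 7 + N**2 + 4*N**3 (L(N) = (N**2 + 4*N**3) + 7 = 7 + N**2 + 4*N**3)
((-1 + z(-5))*2)*(-34) + L(-7) = ((-1 + (-4 - 5))*2)*(-34) + (7 + (-7)**2 + 4*(-7)**3) = ((-1 - 9)*2)*(-34) + (7 + 49 + 4*(-343)) = -10*2*(-34) + (7 + 49 - 1372) = -20*(-34) - 1316 = 680 - 1316 = -636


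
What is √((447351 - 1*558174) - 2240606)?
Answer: I*√2351429 ≈ 1533.4*I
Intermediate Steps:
√((447351 - 1*558174) - 2240606) = √((447351 - 558174) - 2240606) = √(-110823 - 2240606) = √(-2351429) = I*√2351429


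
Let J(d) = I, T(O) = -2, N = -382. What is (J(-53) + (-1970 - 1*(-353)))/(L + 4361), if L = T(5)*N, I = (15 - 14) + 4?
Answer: -1612/5125 ≈ -0.31454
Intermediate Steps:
I = 5 (I = 1 + 4 = 5)
J(d) = 5
L = 764 (L = -2*(-382) = 764)
(J(-53) + (-1970 - 1*(-353)))/(L + 4361) = (5 + (-1970 - 1*(-353)))/(764 + 4361) = (5 + (-1970 + 353))/5125 = (5 - 1617)*(1/5125) = -1612*1/5125 = -1612/5125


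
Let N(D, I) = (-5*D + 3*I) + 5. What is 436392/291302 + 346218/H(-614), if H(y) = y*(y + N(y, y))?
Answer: 1477358319/2516226953 ≈ 0.58713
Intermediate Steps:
N(D, I) = 5 - 5*D + 3*I
H(y) = y*(5 - y) (H(y) = y*(y + (5 - 5*y + 3*y)) = y*(y + (5 - 2*y)) = y*(5 - y))
436392/291302 + 346218/H(-614) = 436392/291302 + 346218/((-614*(5 - 1*(-614)))) = 436392*(1/291302) + 346218/((-614*(5 + 614))) = 19836/13241 + 346218/((-614*619)) = 19836/13241 + 346218/(-380066) = 19836/13241 + 346218*(-1/380066) = 19836/13241 - 173109/190033 = 1477358319/2516226953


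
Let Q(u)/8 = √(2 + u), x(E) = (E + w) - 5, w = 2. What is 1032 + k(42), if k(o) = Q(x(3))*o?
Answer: 1032 + 336*√2 ≈ 1507.2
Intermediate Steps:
x(E) = -3 + E (x(E) = (E + 2) - 5 = (2 + E) - 5 = -3 + E)
Q(u) = 8*√(2 + u)
k(o) = 8*o*√2 (k(o) = (8*√(2 + (-3 + 3)))*o = (8*√(2 + 0))*o = (8*√2)*o = 8*o*√2)
1032 + k(42) = 1032 + 8*42*√2 = 1032 + 336*√2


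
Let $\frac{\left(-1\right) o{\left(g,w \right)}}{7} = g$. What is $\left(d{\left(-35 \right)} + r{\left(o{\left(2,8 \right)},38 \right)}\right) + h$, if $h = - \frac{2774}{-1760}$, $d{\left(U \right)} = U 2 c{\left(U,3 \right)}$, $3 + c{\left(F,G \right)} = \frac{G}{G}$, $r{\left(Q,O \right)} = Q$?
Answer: $\frac{112267}{880} \approx 127.58$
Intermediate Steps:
$o{\left(g,w \right)} = - 7 g$
$c{\left(F,G \right)} = -2$ ($c{\left(F,G \right)} = -3 + \frac{G}{G} = -3 + 1 = -2$)
$d{\left(U \right)} = - 4 U$ ($d{\left(U \right)} = U 2 \left(-2\right) = 2 U \left(-2\right) = - 4 U$)
$h = \frac{1387}{880}$ ($h = \left(-2774\right) \left(- \frac{1}{1760}\right) = \frac{1387}{880} \approx 1.5761$)
$\left(d{\left(-35 \right)} + r{\left(o{\left(2,8 \right)},38 \right)}\right) + h = \left(\left(-4\right) \left(-35\right) - 14\right) + \frac{1387}{880} = \left(140 - 14\right) + \frac{1387}{880} = 126 + \frac{1387}{880} = \frac{112267}{880}$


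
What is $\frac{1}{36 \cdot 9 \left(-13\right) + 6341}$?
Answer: $\frac{1}{2129} \approx 0.0004697$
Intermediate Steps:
$\frac{1}{36 \cdot 9 \left(-13\right) + 6341} = \frac{1}{324 \left(-13\right) + 6341} = \frac{1}{-4212 + 6341} = \frac{1}{2129}$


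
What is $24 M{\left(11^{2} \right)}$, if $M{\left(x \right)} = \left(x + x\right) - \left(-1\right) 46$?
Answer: $6912$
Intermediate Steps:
$M{\left(x \right)} = 46 + 2 x$ ($M{\left(x \right)} = 2 x - -46 = 2 x + 46 = 46 + 2 x$)
$24 M{\left(11^{2} \right)} = 24 \left(46 + 2 \cdot 11^{2}\right) = 24 \left(46 + 2 \cdot 121\right) = 24 \left(46 + 242\right) = 24 \cdot 288 = 6912$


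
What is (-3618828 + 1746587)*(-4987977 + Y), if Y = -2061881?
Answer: 13199033191778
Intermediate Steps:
(-3618828 + 1746587)*(-4987977 + Y) = (-3618828 + 1746587)*(-4987977 - 2061881) = -1872241*(-7049858) = 13199033191778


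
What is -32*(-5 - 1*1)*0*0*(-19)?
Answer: 0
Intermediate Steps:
-32*(-5 - 1*1)*0*0*(-19) = -32*(-5 - 1)*0*0*(-19) = -32*(-6*0)*0*(-19) = -0*0*(-19) = -32*0*(-19) = 0*(-19) = 0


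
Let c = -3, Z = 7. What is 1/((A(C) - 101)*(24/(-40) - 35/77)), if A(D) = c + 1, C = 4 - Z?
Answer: 55/5974 ≈ 0.0092066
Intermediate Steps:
C = -3 (C = 4 - 1*7 = 4 - 7 = -3)
A(D) = -2 (A(D) = -3 + 1 = -2)
1/((A(C) - 101)*(24/(-40) - 35/77)) = 1/((-2 - 101)*(24/(-40) - 35/77)) = 1/(-103*(24*(-1/40) - 35*1/77)) = 1/(-103*(-⅗ - 5/11)) = 1/(-103*(-58/55)) = 1/(5974/55) = 55/5974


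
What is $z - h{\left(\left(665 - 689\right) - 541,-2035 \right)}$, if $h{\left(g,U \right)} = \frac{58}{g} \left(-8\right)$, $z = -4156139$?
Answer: $- \frac{2348218999}{565} \approx -4.1561 \cdot 10^{6}$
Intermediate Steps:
$h{\left(g,U \right)} = - \frac{464}{g}$
$z - h{\left(\left(665 - 689\right) - 541,-2035 \right)} = -4156139 - - \frac{464}{\left(665 - 689\right) - 541} = -4156139 - - \frac{464}{-24 - 541} = -4156139 - - \frac{464}{-565} = -4156139 - \left(-464\right) \left(- \frac{1}{565}\right) = -4156139 - \frac{464}{565} = - \frac{2348218999}{565}$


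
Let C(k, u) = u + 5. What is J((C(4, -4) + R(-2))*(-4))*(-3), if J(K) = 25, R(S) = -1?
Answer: -75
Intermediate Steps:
C(k, u) = 5 + u
J((C(4, -4) + R(-2))*(-4))*(-3) = 25*(-3) = -75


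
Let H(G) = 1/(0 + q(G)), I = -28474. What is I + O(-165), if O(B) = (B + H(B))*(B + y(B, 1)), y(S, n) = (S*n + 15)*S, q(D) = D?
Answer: -4085148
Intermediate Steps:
y(S, n) = S*(15 + S*n) (y(S, n) = (15 + S*n)*S = S*(15 + S*n))
H(G) = 1/G (H(G) = 1/(0 + G) = 1/G)
O(B) = (B + 1/B)*(B + B*(15 + B)) (O(B) = (B + 1/B)*(B + B*(15 + B*1)) = (B + 1/B)*(B + B*(15 + B)))
I + O(-165) = -28474 + (16 - 165 + (-165)³ + 16*(-165)²) = -28474 + (16 - 165 - 4492125 + 16*27225) = -28474 + (16 - 165 - 4492125 + 435600) = -28474 - 4056674 = -4085148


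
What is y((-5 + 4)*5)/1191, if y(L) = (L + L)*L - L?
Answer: 55/1191 ≈ 0.046180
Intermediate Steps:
y(L) = -L + 2*L² (y(L) = (2*L)*L - L = 2*L² - L = -L + 2*L²)
y((-5 + 4)*5)/1191 = (((-5 + 4)*5)*(-1 + 2*((-5 + 4)*5)))/1191 = ((-1*5)*(-1 + 2*(-1*5)))*(1/1191) = -5*(-1 + 2*(-5))*(1/1191) = -5*(-1 - 10)*(1/1191) = -5*(-11)*(1/1191) = 55*(1/1191) = 55/1191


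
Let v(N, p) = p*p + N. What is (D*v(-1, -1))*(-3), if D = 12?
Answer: 0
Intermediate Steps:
v(N, p) = N + p² (v(N, p) = p² + N = N + p²)
(D*v(-1, -1))*(-3) = (12*(-1 + (-1)²))*(-3) = (12*(-1 + 1))*(-3) = (12*0)*(-3) = 0*(-3) = 0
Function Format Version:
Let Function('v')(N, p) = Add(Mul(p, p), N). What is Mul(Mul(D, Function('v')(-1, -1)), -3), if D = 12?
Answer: 0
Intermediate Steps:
Function('v')(N, p) = Add(N, Pow(p, 2)) (Function('v')(N, p) = Add(Pow(p, 2), N) = Add(N, Pow(p, 2)))
Mul(Mul(D, Function('v')(-1, -1)), -3) = Mul(Mul(12, Add(-1, Pow(-1, 2))), -3) = Mul(Mul(12, Add(-1, 1)), -3) = Mul(Mul(12, 0), -3) = Mul(0, -3) = 0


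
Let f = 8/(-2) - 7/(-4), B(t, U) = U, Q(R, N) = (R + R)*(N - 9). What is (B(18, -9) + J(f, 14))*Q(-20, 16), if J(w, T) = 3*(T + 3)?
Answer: -11760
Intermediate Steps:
Q(R, N) = 2*R*(-9 + N) (Q(R, N) = (2*R)*(-9 + N) = 2*R*(-9 + N))
f = -9/4 (f = 8*(-½) - 7*(-¼) = -4 + 7/4 = -9/4 ≈ -2.2500)
J(w, T) = 9 + 3*T (J(w, T) = 3*(3 + T) = 9 + 3*T)
(B(18, -9) + J(f, 14))*Q(-20, 16) = (-9 + (9 + 3*14))*(2*(-20)*(-9 + 16)) = (-9 + (9 + 42))*(2*(-20)*7) = (-9 + 51)*(-280) = 42*(-280) = -11760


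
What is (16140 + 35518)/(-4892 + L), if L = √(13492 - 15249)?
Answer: -252710936/23933421 - 51658*I*√1757/23933421 ≈ -10.559 - 0.090473*I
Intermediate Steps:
L = I*√1757 (L = √(-1757) = I*√1757 ≈ 41.917*I)
(16140 + 35518)/(-4892 + L) = (16140 + 35518)/(-4892 + I*√1757) = 51658/(-4892 + I*√1757)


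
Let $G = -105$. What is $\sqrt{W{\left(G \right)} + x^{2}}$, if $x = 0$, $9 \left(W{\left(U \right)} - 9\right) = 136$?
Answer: $\frac{\sqrt{217}}{3} \approx 4.9103$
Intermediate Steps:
$W{\left(U \right)} = \frac{217}{9}$ ($W{\left(U \right)} = 9 + \frac{1}{9} \cdot 136 = 9 + \frac{136}{9} = \frac{217}{9}$)
$\sqrt{W{\left(G \right)} + x^{2}} = \sqrt{\frac{217}{9} + 0^{2}} = \sqrt{\frac{217}{9} + 0} = \sqrt{\frac{217}{9}} = \frac{\sqrt{217}}{3}$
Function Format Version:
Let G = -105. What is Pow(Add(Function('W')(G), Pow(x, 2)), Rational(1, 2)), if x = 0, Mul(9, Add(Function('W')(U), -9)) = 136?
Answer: Mul(Rational(1, 3), Pow(217, Rational(1, 2))) ≈ 4.9103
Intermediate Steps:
Function('W')(U) = Rational(217, 9) (Function('W')(U) = Add(9, Mul(Rational(1, 9), 136)) = Add(9, Rational(136, 9)) = Rational(217, 9))
Pow(Add(Function('W')(G), Pow(x, 2)), Rational(1, 2)) = Pow(Add(Rational(217, 9), Pow(0, 2)), Rational(1, 2)) = Pow(Add(Rational(217, 9), 0), Rational(1, 2)) = Pow(Rational(217, 9), Rational(1, 2)) = Mul(Rational(1, 3), Pow(217, Rational(1, 2)))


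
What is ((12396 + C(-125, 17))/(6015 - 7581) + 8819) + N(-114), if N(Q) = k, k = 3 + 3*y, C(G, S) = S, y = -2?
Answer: 13793443/1566 ≈ 8808.1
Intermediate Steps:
k = -3 (k = 3 + 3*(-2) = 3 - 6 = -3)
N(Q) = -3
((12396 + C(-125, 17))/(6015 - 7581) + 8819) + N(-114) = ((12396 + 17)/(6015 - 7581) + 8819) - 3 = (12413/(-1566) + 8819) - 3 = (12413*(-1/1566) + 8819) - 3 = (-12413/1566 + 8819) - 3 = 13798141/1566 - 3 = 13793443/1566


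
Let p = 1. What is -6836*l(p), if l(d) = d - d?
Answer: 0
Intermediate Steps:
l(d) = 0
-6836*l(p) = -6836*0 = 0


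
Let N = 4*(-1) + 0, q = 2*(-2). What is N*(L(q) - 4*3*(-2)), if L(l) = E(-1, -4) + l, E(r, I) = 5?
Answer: -100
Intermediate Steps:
q = -4
N = -4 (N = -4 + 0 = -4)
L(l) = 5 + l
N*(L(q) - 4*3*(-2)) = -4*((5 - 4) - 4*3*(-2)) = -4*(1 - 12*(-2)) = -4*(1 + 24) = -4*25 = -100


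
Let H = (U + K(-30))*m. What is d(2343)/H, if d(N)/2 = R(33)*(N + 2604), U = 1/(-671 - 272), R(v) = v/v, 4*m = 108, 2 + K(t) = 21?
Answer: 1555007/80622 ≈ 19.288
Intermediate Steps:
K(t) = 19 (K(t) = -2 + 21 = 19)
m = 27 (m = (1/4)*108 = 27)
R(v) = 1
U = -1/943 (U = 1/(-943) = -1/943 ≈ -0.0010604)
H = 483732/943 (H = (-1/943 + 19)*27 = (17916/943)*27 = 483732/943 ≈ 512.97)
d(N) = 5208 + 2*N (d(N) = 2*(1*(N + 2604)) = 2*(1*(2604 + N)) = 2*(2604 + N) = 5208 + 2*N)
d(2343)/H = (5208 + 2*2343)/(483732/943) = (5208 + 4686)*(943/483732) = 9894*(943/483732) = 1555007/80622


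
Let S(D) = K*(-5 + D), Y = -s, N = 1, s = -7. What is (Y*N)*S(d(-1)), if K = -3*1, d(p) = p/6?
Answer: 217/2 ≈ 108.50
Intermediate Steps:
Y = 7 (Y = -1*(-7) = 7)
d(p) = p/6 (d(p) = p*(⅙) = p/6)
K = -3
S(D) = 15 - 3*D (S(D) = -3*(-5 + D) = 15 - 3*D)
(Y*N)*S(d(-1)) = (7*1)*(15 - (-1)/2) = 7*(15 - 3*(-⅙)) = 7*(15 + ½) = 7*(31/2) = 217/2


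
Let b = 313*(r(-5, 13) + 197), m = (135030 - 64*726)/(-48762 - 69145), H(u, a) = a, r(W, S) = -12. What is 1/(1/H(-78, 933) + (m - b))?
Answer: -110007231/6370051225226 ≈ -1.7269e-5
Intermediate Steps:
m = -88566/117907 (m = (135030 - 46464)/(-117907) = 88566*(-1/117907) = -88566/117907 ≈ -0.75115)
b = 57905 (b = 313*(-12 + 197) = 313*185 = 57905)
1/(1/H(-78, 933) + (m - b)) = 1/(1/933 + (-88566/117907 - 1*57905)) = 1/(1/933 + (-88566/117907 - 57905)) = 1/(1/933 - 6827493401/117907) = 1/(-6370051225226/110007231) = -110007231/6370051225226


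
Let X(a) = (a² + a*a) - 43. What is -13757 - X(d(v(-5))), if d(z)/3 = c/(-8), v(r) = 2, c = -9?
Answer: -439577/32 ≈ -13737.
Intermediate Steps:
d(z) = 27/8 (d(z) = 3*(-9/(-8)) = 3*(-9*(-⅛)) = 3*(9/8) = 27/8)
X(a) = -43 + 2*a² (X(a) = (a² + a²) - 43 = 2*a² - 43 = -43 + 2*a²)
-13757 - X(d(v(-5))) = -13757 - (-43 + 2*(27/8)²) = -13757 - (-43 + 2*(729/64)) = -13757 - (-43 + 729/32) = -13757 - 1*(-647/32) = -13757 + 647/32 = -439577/32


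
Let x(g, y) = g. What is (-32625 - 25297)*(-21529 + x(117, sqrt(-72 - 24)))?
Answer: 1240225864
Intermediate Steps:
(-32625 - 25297)*(-21529 + x(117, sqrt(-72 - 24))) = (-32625 - 25297)*(-21529 + 117) = -57922*(-21412) = 1240225864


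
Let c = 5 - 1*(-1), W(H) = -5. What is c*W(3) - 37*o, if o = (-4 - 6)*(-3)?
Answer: -1140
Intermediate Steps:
c = 6 (c = 5 + 1 = 6)
o = 30 (o = -10*(-3) = 30)
c*W(3) - 37*o = 6*(-5) - 37*30 = -30 - 1110 = -1140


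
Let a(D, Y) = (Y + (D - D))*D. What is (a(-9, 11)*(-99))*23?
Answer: 225423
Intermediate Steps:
a(D, Y) = D*Y (a(D, Y) = (Y + 0)*D = Y*D = D*Y)
(a(-9, 11)*(-99))*23 = (-9*11*(-99))*23 = -99*(-99)*23 = 9801*23 = 225423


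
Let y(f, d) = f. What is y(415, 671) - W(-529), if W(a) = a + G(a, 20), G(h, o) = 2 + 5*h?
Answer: 3587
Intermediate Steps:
W(a) = 2 + 6*a (W(a) = a + (2 + 5*a) = 2 + 6*a)
y(415, 671) - W(-529) = 415 - (2 + 6*(-529)) = 415 - (2 - 3174) = 415 - 1*(-3172) = 415 + 3172 = 3587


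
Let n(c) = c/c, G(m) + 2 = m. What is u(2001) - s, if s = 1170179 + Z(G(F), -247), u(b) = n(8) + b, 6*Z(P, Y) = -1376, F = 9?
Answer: -3503843/3 ≈ -1.1679e+6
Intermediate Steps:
G(m) = -2 + m
n(c) = 1
Z(P, Y) = -688/3 (Z(P, Y) = (⅙)*(-1376) = -688/3)
u(b) = 1 + b
s = 3509849/3 (s = 1170179 - 688/3 = 3509849/3 ≈ 1.1700e+6)
u(2001) - s = (1 + 2001) - 1*3509849/3 = 2002 - 3509849/3 = -3503843/3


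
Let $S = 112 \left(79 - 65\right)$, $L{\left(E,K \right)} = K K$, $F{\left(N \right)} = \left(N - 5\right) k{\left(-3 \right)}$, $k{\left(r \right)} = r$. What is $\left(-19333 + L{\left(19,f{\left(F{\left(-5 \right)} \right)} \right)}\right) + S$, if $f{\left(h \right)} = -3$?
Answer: $-17756$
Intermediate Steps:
$F{\left(N \right)} = 15 - 3 N$ ($F{\left(N \right)} = \left(N - 5\right) \left(-3\right) = \left(-5 + N\right) \left(-3\right) = 15 - 3 N$)
$L{\left(E,K \right)} = K^{2}$
$S = 1568$ ($S = 112 \left(79 - 65\right) = 112 \cdot 14 = 1568$)
$\left(-19333 + L{\left(19,f{\left(F{\left(-5 \right)} \right)} \right)}\right) + S = \left(-19333 + \left(-3\right)^{2}\right) + 1568 = \left(-19333 + 9\right) + 1568 = -19324 + 1568 = -17756$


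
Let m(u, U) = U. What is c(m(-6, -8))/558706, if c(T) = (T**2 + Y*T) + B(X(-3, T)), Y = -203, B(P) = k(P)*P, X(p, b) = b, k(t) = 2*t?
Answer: 908/279353 ≈ 0.0032504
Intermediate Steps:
B(P) = 2*P**2 (B(P) = (2*P)*P = 2*P**2)
c(T) = -203*T + 3*T**2 (c(T) = (T**2 - 203*T) + 2*T**2 = -203*T + 3*T**2)
c(m(-6, -8))/558706 = -8*(-203 + 3*(-8))/558706 = -8*(-203 - 24)*(1/558706) = -8*(-227)*(1/558706) = 1816*(1/558706) = 908/279353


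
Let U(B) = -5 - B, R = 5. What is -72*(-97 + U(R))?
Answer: 7704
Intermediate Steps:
-72*(-97 + U(R)) = -72*(-97 + (-5 - 1*5)) = -72*(-97 + (-5 - 5)) = -72*(-97 - 10) = -72*(-107) = 7704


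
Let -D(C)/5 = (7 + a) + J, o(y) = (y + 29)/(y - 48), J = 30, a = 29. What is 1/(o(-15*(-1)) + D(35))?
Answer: -3/994 ≈ -0.0030181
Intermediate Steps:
o(y) = (29 + y)/(-48 + y)
D(C) = -330 (D(C) = -5*((7 + 29) + 30) = -5*(36 + 30) = -5*66 = -330)
1/(o(-15*(-1)) + D(35)) = 1/((29 - 15*(-1))/(-48 - 15*(-1)) - 330) = 1/((29 + 15)/(-48 + 15) - 330) = 1/(44/(-33) - 330) = 1/(-1/33*44 - 330) = 1/(-4/3 - 330) = 1/(-994/3) = -3/994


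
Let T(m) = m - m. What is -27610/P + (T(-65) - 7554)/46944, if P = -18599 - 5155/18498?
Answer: 3562791532357/2691842951568 ≈ 1.3236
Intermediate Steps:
P = -344049457/18498 (P = -18599 - 5155/18498 = -344049457/18498 ≈ -18599.)
T(m) = 0
-27610/P + (T(-65) - 7554)/46944 = -27610/(-344049457/18498) + (0 - 7554)/46944 = -27610*(-18498/344049457) - 7554*1/46944 = 510729780/344049457 - 1259/7824 = 3562791532357/2691842951568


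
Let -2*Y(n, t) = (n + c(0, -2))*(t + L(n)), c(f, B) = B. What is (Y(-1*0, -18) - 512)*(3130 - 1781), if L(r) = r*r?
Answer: -714970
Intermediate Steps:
L(r) = r**2
Y(n, t) = -(-2 + n)*(t + n**2)/2 (Y(n, t) = -(n - 2)*(t + n**2)/2 = -(-2 + n)*(t + n**2)/2)
(Y(-1*0, -18) - 512)*(3130 - 1781) = ((-18 + (-1*0)**2 - (-1*0)**3/2 - 1/2*(-1*0)*(-18)) - 512)*(3130 - 1781) = ((-18 + 0**2 - 1/2*0**3 - 1/2*0*(-18)) - 512)*1349 = ((-18 + 0 - 1/2*0 + 0) - 512)*1349 = ((-18 + 0 + 0 + 0) - 512)*1349 = (-18 - 512)*1349 = -530*1349 = -714970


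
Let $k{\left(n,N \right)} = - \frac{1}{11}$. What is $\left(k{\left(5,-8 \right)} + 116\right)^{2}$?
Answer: $\frac{1625625}{121} \approx 13435.0$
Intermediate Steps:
$k{\left(n,N \right)} = - \frac{1}{11}$ ($k{\left(n,N \right)} = \left(-1\right) \frac{1}{11} = - \frac{1}{11}$)
$\left(k{\left(5,-8 \right)} + 116\right)^{2} = \left(- \frac{1}{11} + 116\right)^{2} = \left(\frac{1275}{11}\right)^{2} = \frac{1625625}{121}$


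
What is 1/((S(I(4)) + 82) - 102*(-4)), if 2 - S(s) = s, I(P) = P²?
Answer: 1/476 ≈ 0.0021008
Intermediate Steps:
S(s) = 2 - s
1/((S(I(4)) + 82) - 102*(-4)) = 1/(((2 - 1*4²) + 82) - 102*(-4)) = 1/(((2 - 1*16) + 82) + 408) = 1/(((2 - 16) + 82) + 408) = 1/((-14 + 82) + 408) = 1/(68 + 408) = 1/476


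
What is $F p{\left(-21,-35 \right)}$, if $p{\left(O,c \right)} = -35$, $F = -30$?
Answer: $1050$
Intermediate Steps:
$F p{\left(-21,-35 \right)} = \left(-30\right) \left(-35\right) = 1050$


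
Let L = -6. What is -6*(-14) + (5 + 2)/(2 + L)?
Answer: 329/4 ≈ 82.250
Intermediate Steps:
-6*(-14) + (5 + 2)/(2 + L) = -6*(-14) + (5 + 2)/(2 - 6) = 84 + 7/(-4) = 84 + 7*(-¼) = 84 - 7/4 = 329/4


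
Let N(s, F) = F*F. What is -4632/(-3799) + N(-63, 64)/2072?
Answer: 3144776/983941 ≈ 3.1961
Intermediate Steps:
N(s, F) = F**2
-4632/(-3799) + N(-63, 64)/2072 = -4632/(-3799) + 64**2/2072 = -4632*(-1/3799) + 4096*(1/2072) = 4632/3799 + 512/259 = 3144776/983941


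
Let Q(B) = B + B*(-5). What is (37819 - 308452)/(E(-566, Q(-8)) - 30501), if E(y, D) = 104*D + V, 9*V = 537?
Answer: 811899/81340 ≈ 9.9816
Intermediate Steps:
V = 179/3 (V = (⅑)*537 = 179/3 ≈ 59.667)
Q(B) = -4*B (Q(B) = B - 5*B = -4*B)
E(y, D) = 179/3 + 104*D (E(y, D) = 104*D + 179/3 = 179/3 + 104*D)
(37819 - 308452)/(E(-566, Q(-8)) - 30501) = (37819 - 308452)/((179/3 + 104*(-4*(-8))) - 30501) = -270633/((179/3 + 104*32) - 30501) = -270633/((179/3 + 3328) - 30501) = -270633/(10163/3 - 30501) = -270633/(-81340/3) = -270633*(-3/81340) = 811899/81340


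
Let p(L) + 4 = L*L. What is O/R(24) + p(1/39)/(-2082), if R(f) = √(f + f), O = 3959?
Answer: 6083/3166722 + 3959*√3/12 ≈ 571.43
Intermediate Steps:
R(f) = √2*√f (R(f) = √(2*f) = √2*√f)
p(L) = -4 + L² (p(L) = -4 + L*L = -4 + L²)
O/R(24) + p(1/39)/(-2082) = 3959/((√2*√24)) + (-4 + (1/39)²)/(-2082) = 3959/((√2*(2*√6))) + (-4 + (1/39)²)*(-1/2082) = 3959/((4*√3)) + (-4 + 1/1521)*(-1/2082) = 3959*(√3/12) - 6083/1521*(-1/2082) = 3959*√3/12 + 6083/3166722 = 6083/3166722 + 3959*√3/12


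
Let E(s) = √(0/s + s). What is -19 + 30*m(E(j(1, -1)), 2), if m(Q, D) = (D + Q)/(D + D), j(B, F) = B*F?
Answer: -4 + 15*I/2 ≈ -4.0 + 7.5*I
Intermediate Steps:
E(s) = √s (E(s) = √(0 + s) = √s)
m(Q, D) = (D + Q)/(2*D) (m(Q, D) = (D + Q)/((2*D)) = (D + Q)*(1/(2*D)) = (D + Q)/(2*D))
-19 + 30*m(E(j(1, -1)), 2) = -19 + 30*((½)*(2 + √(1*(-1)))/2) = -19 + 30*((½)*(½)*(2 + √(-1))) = -19 + 30*((½)*(½)*(2 + I)) = -19 + 30*(½ + I/4) = -19 + (15 + 15*I/2) = -4 + 15*I/2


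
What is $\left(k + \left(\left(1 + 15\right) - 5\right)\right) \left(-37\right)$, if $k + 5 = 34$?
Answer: $-1480$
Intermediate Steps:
$k = 29$ ($k = -5 + 34 = 29$)
$\left(k + \left(\left(1 + 15\right) - 5\right)\right) \left(-37\right) = \left(29 + \left(\left(1 + 15\right) - 5\right)\right) \left(-37\right) = \left(29 + \left(16 - 5\right)\right) \left(-37\right) = \left(29 + 11\right) \left(-37\right) = 40 \left(-37\right) = -1480$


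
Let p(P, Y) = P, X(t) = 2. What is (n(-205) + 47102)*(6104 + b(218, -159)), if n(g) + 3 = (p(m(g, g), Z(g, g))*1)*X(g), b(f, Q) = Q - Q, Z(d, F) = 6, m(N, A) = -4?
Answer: 287443464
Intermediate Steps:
b(f, Q) = 0
n(g) = -11 (n(g) = -3 - 4*1*2 = -3 - 4*2 = -3 - 8 = -11)
(n(-205) + 47102)*(6104 + b(218, -159)) = (-11 + 47102)*(6104 + 0) = 47091*6104 = 287443464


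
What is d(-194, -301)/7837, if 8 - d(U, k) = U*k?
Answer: -58386/7837 ≈ -7.4500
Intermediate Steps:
d(U, k) = 8 - U*k
d(-194, -301)/7837 = (8 - 1*(-194)*(-301))/7837 = (8 - 58394)*(1/7837) = -58386*1/7837 = -58386/7837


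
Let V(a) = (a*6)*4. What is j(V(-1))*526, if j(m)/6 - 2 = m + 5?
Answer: -53652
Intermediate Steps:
V(a) = 24*a (V(a) = (6*a)*4 = 24*a)
j(m) = 42 + 6*m (j(m) = 12 + 6*(m + 5) = 12 + 6*(5 + m) = 12 + (30 + 6*m) = 42 + 6*m)
j(V(-1))*526 = (42 + 6*(24*(-1)))*526 = (42 + 6*(-24))*526 = (42 - 144)*526 = -102*526 = -53652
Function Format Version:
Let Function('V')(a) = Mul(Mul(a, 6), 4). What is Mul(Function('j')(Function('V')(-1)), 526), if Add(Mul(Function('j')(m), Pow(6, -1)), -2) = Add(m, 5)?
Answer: -53652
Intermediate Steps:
Function('V')(a) = Mul(24, a) (Function('V')(a) = Mul(Mul(6, a), 4) = Mul(24, a))
Function('j')(m) = Add(42, Mul(6, m)) (Function('j')(m) = Add(12, Mul(6, Add(m, 5))) = Add(12, Mul(6, Add(5, m))) = Add(12, Add(30, Mul(6, m))) = Add(42, Mul(6, m)))
Mul(Function('j')(Function('V')(-1)), 526) = Mul(Add(42, Mul(6, Mul(24, -1))), 526) = Mul(Add(42, Mul(6, -24)), 526) = Mul(Add(42, -144), 526) = Mul(-102, 526) = -53652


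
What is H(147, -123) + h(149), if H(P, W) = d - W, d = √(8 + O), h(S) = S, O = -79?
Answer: 272 + I*√71 ≈ 272.0 + 8.4261*I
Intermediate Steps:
d = I*√71 (d = √(8 - 79) = √(-71) = I*√71 ≈ 8.4261*I)
H(P, W) = -W + I*√71 (H(P, W) = I*√71 - W = -W + I*√71)
H(147, -123) + h(149) = (-1*(-123) + I*√71) + 149 = (123 + I*√71) + 149 = 272 + I*√71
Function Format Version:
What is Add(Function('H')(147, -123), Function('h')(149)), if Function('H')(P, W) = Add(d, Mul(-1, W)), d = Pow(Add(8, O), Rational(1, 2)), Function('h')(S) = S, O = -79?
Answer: Add(272, Mul(I, Pow(71, Rational(1, 2)))) ≈ Add(272.00, Mul(8.4261, I))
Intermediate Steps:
d = Mul(I, Pow(71, Rational(1, 2))) (d = Pow(Add(8, -79), Rational(1, 2)) = Pow(-71, Rational(1, 2)) = Mul(I, Pow(71, Rational(1, 2))) ≈ Mul(8.4261, I))
Function('H')(P, W) = Add(Mul(-1, W), Mul(I, Pow(71, Rational(1, 2)))) (Function('H')(P, W) = Add(Mul(I, Pow(71, Rational(1, 2))), Mul(-1, W)) = Add(Mul(-1, W), Mul(I, Pow(71, Rational(1, 2)))))
Add(Function('H')(147, -123), Function('h')(149)) = Add(Add(Mul(-1, -123), Mul(I, Pow(71, Rational(1, 2)))), 149) = Add(Add(123, Mul(I, Pow(71, Rational(1, 2)))), 149) = Add(272, Mul(I, Pow(71, Rational(1, 2))))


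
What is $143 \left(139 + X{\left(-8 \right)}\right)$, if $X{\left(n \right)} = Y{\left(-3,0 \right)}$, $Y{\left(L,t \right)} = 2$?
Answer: $20163$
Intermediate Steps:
$X{\left(n \right)} = 2$
$143 \left(139 + X{\left(-8 \right)}\right) = 143 \left(139 + 2\right) = 143 \cdot 141 = 20163$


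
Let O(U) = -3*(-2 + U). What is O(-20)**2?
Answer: 4356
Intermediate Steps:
O(U) = 6 - 3*U
O(-20)**2 = (6 - 3*(-20))**2 = (6 + 60)**2 = 66**2 = 4356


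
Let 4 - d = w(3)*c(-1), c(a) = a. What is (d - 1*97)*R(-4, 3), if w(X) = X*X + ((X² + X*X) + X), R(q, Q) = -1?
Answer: 63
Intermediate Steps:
w(X) = X + 3*X² (w(X) = X² + ((X² + X²) + X) = X² + (2*X² + X) = X² + (X + 2*X²) = X + 3*X²)
d = 34 (d = 4 - 3*(1 + 3*3)*(-1) = 4 - 3*(1 + 9)*(-1) = 4 - 3*10*(-1) = 4 - 30*(-1) = 4 - 1*(-30) = 4 + 30 = 34)
(d - 1*97)*R(-4, 3) = (34 - 1*97)*(-1) = (34 - 97)*(-1) = -63*(-1) = 63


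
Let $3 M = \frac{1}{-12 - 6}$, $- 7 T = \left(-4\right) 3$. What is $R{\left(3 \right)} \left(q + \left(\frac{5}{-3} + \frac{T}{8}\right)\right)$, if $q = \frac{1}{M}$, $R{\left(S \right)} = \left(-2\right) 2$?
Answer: $\frac{4658}{21} \approx 221.81$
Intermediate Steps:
$R{\left(S \right)} = -4$
$T = \frac{12}{7}$ ($T = - \frac{\left(-4\right) 3}{7} = \left(- \frac{1}{7}\right) \left(-12\right) = \frac{12}{7} \approx 1.7143$)
$M = - \frac{1}{54}$ ($M = \frac{1}{3 \left(-12 - 6\right)} = \frac{1}{3 \left(-18\right)} = \frac{1}{3} \left(- \frac{1}{18}\right) = - \frac{1}{54} \approx -0.018519$)
$q = -54$ ($q = \frac{1}{- \frac{1}{54}} = -54$)
$R{\left(3 \right)} \left(q + \left(\frac{5}{-3} + \frac{T}{8}\right)\right) = - 4 \left(-54 + \left(\frac{5}{-3} + \frac{12}{7 \cdot 8}\right)\right) = - 4 \left(-54 + \left(5 \left(- \frac{1}{3}\right) + \frac{12}{7} \cdot \frac{1}{8}\right)\right) = - 4 \left(-54 + \left(- \frac{5}{3} + \frac{3}{14}\right)\right) = - 4 \left(-54 - \frac{61}{42}\right) = \left(-4\right) \left(- \frac{2329}{42}\right) = \frac{4658}{21}$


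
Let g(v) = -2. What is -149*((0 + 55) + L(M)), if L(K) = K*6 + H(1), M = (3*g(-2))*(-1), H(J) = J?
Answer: -13708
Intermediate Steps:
M = 6 (M = (3*(-2))*(-1) = -6*(-1) = 6)
L(K) = 1 + 6*K (L(K) = K*6 + 1 = 6*K + 1 = 1 + 6*K)
-149*((0 + 55) + L(M)) = -149*((0 + 55) + (1 + 6*6)) = -149*(55 + (1 + 36)) = -149*(55 + 37) = -149*92 = -13708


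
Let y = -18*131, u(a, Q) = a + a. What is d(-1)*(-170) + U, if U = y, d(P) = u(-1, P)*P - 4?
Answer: -2018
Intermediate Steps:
u(a, Q) = 2*a
d(P) = -4 - 2*P (d(P) = (2*(-1))*P - 4 = -2*P - 4 = -4 - 2*P)
y = -2358
U = -2358
d(-1)*(-170) + U = (-4 - 2*(-1))*(-170) - 2358 = (-4 + 2)*(-170) - 2358 = -2*(-170) - 2358 = 340 - 2358 = -2018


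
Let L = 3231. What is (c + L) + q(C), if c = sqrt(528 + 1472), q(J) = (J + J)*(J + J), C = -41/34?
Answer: 935440/289 + 20*sqrt(5) ≈ 3281.5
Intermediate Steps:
C = -41/34 (C = -41*1/34 = -41/34 ≈ -1.2059)
q(J) = 4*J**2 (q(J) = (2*J)*(2*J) = 4*J**2)
c = 20*sqrt(5) (c = sqrt(2000) = 20*sqrt(5) ≈ 44.721)
(c + L) + q(C) = (20*sqrt(5) + 3231) + 4*(-41/34)**2 = (3231 + 20*sqrt(5)) + 4*(1681/1156) = (3231 + 20*sqrt(5)) + 1681/289 = 935440/289 + 20*sqrt(5)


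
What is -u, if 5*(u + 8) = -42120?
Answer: 8432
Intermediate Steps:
u = -8432 (u = -8 + (⅕)*(-42120) = -8 - 8424 = -8432)
-u = -1*(-8432) = 8432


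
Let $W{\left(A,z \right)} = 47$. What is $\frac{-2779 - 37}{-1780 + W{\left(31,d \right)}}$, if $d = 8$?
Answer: $\frac{2816}{1733} \approx 1.6249$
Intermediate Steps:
$\frac{-2779 - 37}{-1780 + W{\left(31,d \right)}} = \frac{-2779 - 37}{-1780 + 47} = - \frac{2816}{-1733} = \left(-2816\right) \left(- \frac{1}{1733}\right) = \frac{2816}{1733}$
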